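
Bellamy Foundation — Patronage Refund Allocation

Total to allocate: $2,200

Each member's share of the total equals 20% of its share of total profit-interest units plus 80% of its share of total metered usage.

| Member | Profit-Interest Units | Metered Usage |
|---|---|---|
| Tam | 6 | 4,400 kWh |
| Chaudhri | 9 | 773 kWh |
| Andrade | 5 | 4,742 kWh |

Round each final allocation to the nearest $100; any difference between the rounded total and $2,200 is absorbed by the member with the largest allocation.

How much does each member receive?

Totals — profit-interest units 20, metered usage 9,915.
Blended shares (20% profit-interest units + 80% metered usage): Tam 0.4150; Chaudhri 0.1524; Andrade 0.4326.
Raw shares: Tam 913.04; Chaudhri 335.21; Andrade 951.75.
At nearest $100: Tam $900; Chaudhri $300; Andrade $1,000. Sum = $2,200.
Rounded total matches; no reconciliation needed.

Tam: $900 · Chaudhri: $300 · Andrade: $1,000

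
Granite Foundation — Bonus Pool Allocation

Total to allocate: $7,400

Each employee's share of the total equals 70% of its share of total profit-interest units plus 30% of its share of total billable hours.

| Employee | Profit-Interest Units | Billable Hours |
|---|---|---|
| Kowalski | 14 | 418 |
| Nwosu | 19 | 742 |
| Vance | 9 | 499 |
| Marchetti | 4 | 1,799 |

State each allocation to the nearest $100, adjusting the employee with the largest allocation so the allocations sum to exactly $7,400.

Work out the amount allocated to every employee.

Kowalski: $1,800; Nwosu: $2,700; Vance: $1,300; Marchetti: $1,600

Profit-interest units total 46; billable hours total 3,458.
Blended shares (70% profit-interest units + 30% billable hours): Kowalski 0.2493; Nwosu 0.3535; Vance 0.1802; Marchetti 0.2169.
Raw shares: Kowalski 1,844.87; Nwosu 2,615.92; Vance 1,333.83; Marchetti 1,605.37.
Rounded to nearest $100: Kowalski $1,800; Nwosu $2,600; Vance $1,300; Marchetti $1,600. Sum = $7,300.
Difference $7,400 − $7,300 = +$100 applied to largest allocation (Nwosu): Nwosu becomes $2,700.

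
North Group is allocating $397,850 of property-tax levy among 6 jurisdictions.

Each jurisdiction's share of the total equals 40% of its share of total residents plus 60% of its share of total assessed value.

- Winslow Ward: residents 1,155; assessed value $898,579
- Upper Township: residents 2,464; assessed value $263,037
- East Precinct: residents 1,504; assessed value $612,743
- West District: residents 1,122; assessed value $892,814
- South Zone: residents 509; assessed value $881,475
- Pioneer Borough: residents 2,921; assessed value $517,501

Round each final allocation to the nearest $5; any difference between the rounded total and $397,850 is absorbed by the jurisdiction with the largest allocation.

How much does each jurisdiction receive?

Totals — residents 9,675, assessed value 4,066,149.
Combined weights (40% residents + 60% assessed value): Winslow Ward 0.1803; Upper Township 0.1407; East Precinct 0.1526; West District 0.1781; South Zone 0.1511; Pioneer Borough 0.1971.
Raw shares: Winslow Ward 71,750.67; Upper Township 55,971.32; East Precinct 60,710.75; West District 70,869.43; South Zone 60,120.77; Pioneer Borough 78,427.05.
Rounded to nearest $5: Winslow Ward $71,750; Upper Township $55,970; East Precinct $60,710; West District $70,870; South Zone $60,120; Pioneer Borough $78,425. Sum = $397,845.
Difference $397,850 − $397,845 = +$5 applied to largest allocation (Pioneer Borough): Pioneer Borough becomes $78,430.

Winslow Ward: $71,750; Upper Township: $55,970; East Precinct: $60,710; West District: $70,870; South Zone: $60,120; Pioneer Borough: $78,430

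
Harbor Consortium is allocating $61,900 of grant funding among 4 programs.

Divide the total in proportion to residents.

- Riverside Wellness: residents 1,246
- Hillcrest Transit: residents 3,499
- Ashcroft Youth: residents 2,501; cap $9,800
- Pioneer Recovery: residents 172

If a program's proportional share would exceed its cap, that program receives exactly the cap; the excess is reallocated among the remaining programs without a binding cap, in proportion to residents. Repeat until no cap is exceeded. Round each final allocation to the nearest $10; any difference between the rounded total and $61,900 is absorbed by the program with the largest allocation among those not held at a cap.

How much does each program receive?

Residents total: 7,418.
Proportional shares (ignoring caps): Riverside Wellness 10,397.33; Hillcrest Transit 29,197.64; Ashcroft Youth 20,869.76; Pioneer Recovery 1,435.27.
Held at cap: Ashcroft Youth ($9,800); remaining pool $52,100 reallocated over remaining residents 4,917.
Shares after redistribution: Riverside Wellness 13,202.48 → $13,200; Hillcrest Transit 37,075.03 → $37,080; Pioneer Recovery 1,822.49 → $1,820.

Riverside Wellness: $13,200 | Hillcrest Transit: $37,080 | Ashcroft Youth: $9,800 | Pioneer Recovery: $1,820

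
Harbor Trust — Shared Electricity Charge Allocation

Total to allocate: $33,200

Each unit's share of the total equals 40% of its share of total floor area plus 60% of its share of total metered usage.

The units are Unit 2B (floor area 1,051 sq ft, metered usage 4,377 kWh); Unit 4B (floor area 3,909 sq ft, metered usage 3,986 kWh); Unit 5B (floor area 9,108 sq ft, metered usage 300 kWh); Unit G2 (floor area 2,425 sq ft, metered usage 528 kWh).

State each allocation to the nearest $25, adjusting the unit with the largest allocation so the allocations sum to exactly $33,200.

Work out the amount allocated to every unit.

Unit 2B: $10,325; Unit 4B: $11,800; Unit 5B: $7,975; Unit G2: $3,100

Floor area total 16,493; metered usage total 9,191.
Combined weights (40% floor area + 60% metered usage): Unit 2B 0.3112; Unit 4B 0.3550; Unit 5B 0.2405; Unit G2 0.0933.
Unrounded shares: Unit 2B 10,332.69; Unit 4B 11,786.50; Unit 5B 7,983.87; Unit G2 3,096.94.
Rounded to nearest $25: Unit 2B $10,325; Unit 4B $11,775; Unit 5B $7,975; Unit G2 $3,100. Sum = $33,175.
Difference $33,200 − $33,175 = +$25 applied to largest allocation (Unit 4B): Unit 4B becomes $11,800.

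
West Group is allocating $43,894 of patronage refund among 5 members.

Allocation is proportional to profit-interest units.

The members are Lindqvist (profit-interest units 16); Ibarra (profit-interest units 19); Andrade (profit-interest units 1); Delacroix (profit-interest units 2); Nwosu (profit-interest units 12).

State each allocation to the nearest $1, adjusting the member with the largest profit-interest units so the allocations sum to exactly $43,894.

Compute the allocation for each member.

Lindqvist: $14,046; Ibarra: $16,679; Andrade: $878; Delacroix: $1,756; Nwosu: $10,535

Profit-interest units total: 50.
Proportional shares: Lindqvist 16/50 × $43,894 = 14,046.08; Ibarra 19/50 × $43,894 = 16,679.72; Andrade 1/50 × $43,894 = 877.88; Delacroix 2/50 × $43,894 = 1,755.76; Nwosu 12/50 × $43,894 = 10,534.56.
At nearest $1: Lindqvist $14,046; Ibarra $16,680; Andrade $878; Delacroix $1,756; Nwosu $10,535. Sum = $43,895.
Difference $43,894 − $43,895 = −$1 applied to largest profit-interest units (Ibarra): Ibarra becomes $16,679.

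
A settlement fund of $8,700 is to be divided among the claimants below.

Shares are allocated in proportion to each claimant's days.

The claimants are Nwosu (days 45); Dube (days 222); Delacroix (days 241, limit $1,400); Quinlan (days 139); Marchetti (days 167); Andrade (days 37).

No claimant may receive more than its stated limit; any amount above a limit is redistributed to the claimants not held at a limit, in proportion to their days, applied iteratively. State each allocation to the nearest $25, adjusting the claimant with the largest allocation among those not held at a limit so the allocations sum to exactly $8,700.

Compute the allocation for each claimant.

Combined days = 851.
Unconstrained shares: Nwosu 460.05; Dube 2,269.57; Delacroix 2,463.81; Quinlan 1,421.03; Marchetti 1,707.29; Andrade 378.26.
Held at cap: Delacroix ($1,400); remaining pool $7,300 reallocated over remaining days 610.
Remaining shares: Nwosu 538.52 → $550; Dube 2,656.72 → $2,650; Quinlan 1,663.44 → $1,675; Marchetti 1,998.52 → $2,000; Andrade 442.79 → $450.
Rounding difference −$25 applied to Dube → $2,625.

Nwosu: $550 | Dube: $2,625 | Delacroix: $1,400 | Quinlan: $1,675 | Marchetti: $2,000 | Andrade: $450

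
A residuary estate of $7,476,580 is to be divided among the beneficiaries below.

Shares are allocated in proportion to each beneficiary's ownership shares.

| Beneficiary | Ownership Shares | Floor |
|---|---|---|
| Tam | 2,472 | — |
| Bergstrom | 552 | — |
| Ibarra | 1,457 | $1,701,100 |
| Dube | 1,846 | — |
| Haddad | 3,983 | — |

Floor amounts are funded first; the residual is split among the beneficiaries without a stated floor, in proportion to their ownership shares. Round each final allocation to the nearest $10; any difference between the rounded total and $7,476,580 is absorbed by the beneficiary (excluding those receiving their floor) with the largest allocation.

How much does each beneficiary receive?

Tam: $1,612,670 | Bergstrom: $360,110 | Ibarra: $1,701,100 | Dube: $1,204,290 | Haddad: $2,598,410

Fund the minimums — Ibarra $1,701,100. Balance $5,775,480.
Balance split over remaining ownership shares 8,853: Tam 1,612,672.15 → $1,612,670; Bergstrom 360,111.26 → $360,110; Dube 1,204,285.11 → $1,204,290; Haddad 2,598,411.48 → $2,598,410.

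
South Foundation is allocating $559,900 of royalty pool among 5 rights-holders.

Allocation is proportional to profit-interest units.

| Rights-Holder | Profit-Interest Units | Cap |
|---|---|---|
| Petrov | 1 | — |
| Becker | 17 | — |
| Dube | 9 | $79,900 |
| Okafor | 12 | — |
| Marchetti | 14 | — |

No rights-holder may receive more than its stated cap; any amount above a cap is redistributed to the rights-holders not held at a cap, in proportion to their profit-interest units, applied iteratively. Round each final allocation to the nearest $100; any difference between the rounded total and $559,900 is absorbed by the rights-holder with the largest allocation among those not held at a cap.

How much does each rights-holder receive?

Petrov: $10,900 | Becker: $185,500 | Dube: $79,900 | Okafor: $130,900 | Marchetti: $152,700

Profit-interest units total: 53.
Proportional shares (ignoring caps): Petrov 10,564.15; Becker 179,590.57; Dube 95,077.36; Okafor 126,769.81; Marchetti 147,898.11.
Cap binds for Dube ($79,900); residual $480,000 reallocated over remaining profit-interest units 44.
Redistributed shares: Petrov 10,909.09 → $10,900; Becker 185,454.55 → $185,500; Okafor 130,909.09 → $130,900; Marchetti 152,727.27 → $152,700.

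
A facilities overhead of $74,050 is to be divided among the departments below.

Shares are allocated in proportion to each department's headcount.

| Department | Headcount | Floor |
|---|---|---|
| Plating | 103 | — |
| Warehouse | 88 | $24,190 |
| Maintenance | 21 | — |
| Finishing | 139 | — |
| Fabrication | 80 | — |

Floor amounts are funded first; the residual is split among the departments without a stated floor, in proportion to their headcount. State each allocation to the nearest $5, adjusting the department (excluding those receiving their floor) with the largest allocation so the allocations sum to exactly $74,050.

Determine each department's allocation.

Guaranteed amounts: Warehouse $24,190. Remaining pool $49,860.
Remaining pool split over remaining headcount 343: Plating 14,972.54 → $14,975; Maintenance 3,052.65 → $3,055; Finishing 20,205.66 → $20,205; Fabrication 11,629.15 → $11,630.
Rounding difference −$5 applied to Finishing → $20,200.

Plating: $14,975; Warehouse: $24,190; Maintenance: $3,055; Finishing: $20,200; Fabrication: $11,630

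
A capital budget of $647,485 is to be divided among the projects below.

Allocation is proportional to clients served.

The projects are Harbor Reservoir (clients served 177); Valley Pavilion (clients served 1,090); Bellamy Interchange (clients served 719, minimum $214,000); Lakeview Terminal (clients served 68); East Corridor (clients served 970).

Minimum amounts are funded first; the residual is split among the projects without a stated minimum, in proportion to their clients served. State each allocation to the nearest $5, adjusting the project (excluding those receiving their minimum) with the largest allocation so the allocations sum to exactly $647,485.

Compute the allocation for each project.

Guaranteed amounts: Bellamy Interchange $214,000. Balance $433,485.
Balance split over remaining clients served 2,305: Harbor Reservoir 33,287.13 → $33,285; Valley Pavilion 204,988.57 → $204,990; Lakeview Terminal 12,788.28 → $12,790; East Corridor 182,421.02 → $182,420.

Harbor Reservoir: $33,285 · Valley Pavilion: $204,990 · Bellamy Interchange: $214,000 · Lakeview Terminal: $12,790 · East Corridor: $182,420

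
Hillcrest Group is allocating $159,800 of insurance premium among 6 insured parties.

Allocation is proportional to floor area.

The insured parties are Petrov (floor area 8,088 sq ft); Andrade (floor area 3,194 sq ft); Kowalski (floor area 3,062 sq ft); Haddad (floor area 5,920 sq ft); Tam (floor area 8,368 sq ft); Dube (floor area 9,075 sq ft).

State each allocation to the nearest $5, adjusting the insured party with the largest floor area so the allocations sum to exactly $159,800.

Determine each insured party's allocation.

Sum of floor area: 8,088 + 3,194 + 3,062 + 5,920 + 8,368 + 9,075 = 37,707.
Unrounded shares: Petrov 34,276.46; Andrade 13,535.98; Kowalski 12,976.57; Haddad 25,088.60; Tam 35,463.08; Dube 38,459.30.
Rounded to nearest $5: Petrov $34,275; Andrade $13,535; Kowalski $12,975; Haddad $25,090; Tam $35,465; Dube $38,460. Sum = $159,800.
Sum already equals the total — no adjustment.

Petrov: $34,275 | Andrade: $13,535 | Kowalski: $12,975 | Haddad: $25,090 | Tam: $35,465 | Dube: $38,460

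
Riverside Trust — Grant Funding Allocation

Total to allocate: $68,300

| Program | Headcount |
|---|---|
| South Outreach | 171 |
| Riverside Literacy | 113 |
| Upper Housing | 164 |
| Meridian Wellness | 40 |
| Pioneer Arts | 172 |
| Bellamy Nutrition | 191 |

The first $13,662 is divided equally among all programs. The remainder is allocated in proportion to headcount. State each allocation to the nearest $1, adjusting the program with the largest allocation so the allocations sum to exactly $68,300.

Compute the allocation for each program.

$13,662 shared equally gives $2,277 per program.
Remainder $54,638 by headcount (total 851): South Outreach 10,978.96 → $10,979; Riverside Literacy 7,255.10 → $7,255; Upper Housing 10,529.53 → $10,530; Meridian Wellness 2,568.18 → $2,568; Pioneer Arts 11,043.17 → $11,043; Bellamy Nutrition 12,263.05 → $12,263.
Totals: South Outreach $2,277 + $10,979 = $13,256; Riverside Literacy $2,277 + $7,255 = $9,532; Upper Housing $2,277 + $10,530 = $12,807; Meridian Wellness $2,277 + $2,568 = $4,845; Pioneer Arts $2,277 + $11,043 = $13,320; Bellamy Nutrition $2,277 + $12,263 = $14,540.

South Outreach: $13,256; Riverside Literacy: $9,532; Upper Housing: $12,807; Meridian Wellness: $4,845; Pioneer Arts: $13,320; Bellamy Nutrition: $14,540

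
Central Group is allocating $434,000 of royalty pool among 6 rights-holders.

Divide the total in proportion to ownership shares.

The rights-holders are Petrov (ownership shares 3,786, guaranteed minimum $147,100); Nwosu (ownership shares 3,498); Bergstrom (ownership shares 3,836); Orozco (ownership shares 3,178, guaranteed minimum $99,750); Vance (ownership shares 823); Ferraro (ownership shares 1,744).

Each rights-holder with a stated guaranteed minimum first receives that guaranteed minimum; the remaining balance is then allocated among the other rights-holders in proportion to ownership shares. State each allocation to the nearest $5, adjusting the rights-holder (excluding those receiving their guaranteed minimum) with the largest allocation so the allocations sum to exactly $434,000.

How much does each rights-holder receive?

Petrov: $147,100 | Nwosu: $66,120 | Bergstrom: $72,510 | Orozco: $99,750 | Vance: $15,555 | Ferraro: $32,965

Guaranteed amounts: Petrov $147,100; Orozco $99,750. Remaining pool $187,150.
Remaining pool split over remaining ownership shares 9,901: Nwosu 66,119.65 → $66,120; Bergstrom 72,508.57 → $72,510; Vance 15,556.45 → $15,555; Ferraro 32,965.32 → $32,965.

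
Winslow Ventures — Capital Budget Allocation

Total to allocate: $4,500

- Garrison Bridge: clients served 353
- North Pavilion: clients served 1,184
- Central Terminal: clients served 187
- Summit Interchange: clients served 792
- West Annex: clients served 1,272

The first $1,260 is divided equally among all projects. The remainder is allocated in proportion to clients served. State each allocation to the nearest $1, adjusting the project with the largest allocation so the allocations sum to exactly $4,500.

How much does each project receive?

Garrison Bridge: $554 | North Pavilion: $1,265 | Central Terminal: $412 | Summit Interchange: $929 | West Annex: $1,340

Equal tier: $1,260 ÷ 5 = $252 apiece.
Remainder $3,240 by clients served (total 3,788): Garrison Bridge 301.93 → $302; North Pavilion 1,012.71 → $1,013; Central Terminal 159.95 → $160; Summit Interchange 677.42 → $677; West Annex 1,087.98 → $1,088.
Totals: Garrison Bridge $252 + $302 = $554; North Pavilion $252 + $1,013 = $1,265; Central Terminal $252 + $160 = $412; Summit Interchange $252 + $677 = $929; West Annex $252 + $1,088 = $1,340.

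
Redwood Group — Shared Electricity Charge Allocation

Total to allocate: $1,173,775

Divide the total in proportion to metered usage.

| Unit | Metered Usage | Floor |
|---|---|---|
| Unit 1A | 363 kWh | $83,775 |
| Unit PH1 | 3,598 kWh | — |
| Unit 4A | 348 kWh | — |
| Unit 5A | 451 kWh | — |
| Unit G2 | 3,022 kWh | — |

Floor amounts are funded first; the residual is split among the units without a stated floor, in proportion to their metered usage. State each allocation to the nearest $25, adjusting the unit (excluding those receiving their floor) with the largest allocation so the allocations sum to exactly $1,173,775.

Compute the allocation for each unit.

Guaranteed amounts: Unit 1A $83,775. Remaining pool $1,090,000.
Remaining pool split over remaining metered usage 7,419: Unit PH1 528,618.41 → $528,625; Unit 4A 51,128.18 → $51,125; Unit 5A 66,260.95 → $66,250; Unit G2 443,992.45 → $444,000.

Unit 1A: $83,775; Unit PH1: $528,625; Unit 4A: $51,125; Unit 5A: $66,250; Unit G2: $444,000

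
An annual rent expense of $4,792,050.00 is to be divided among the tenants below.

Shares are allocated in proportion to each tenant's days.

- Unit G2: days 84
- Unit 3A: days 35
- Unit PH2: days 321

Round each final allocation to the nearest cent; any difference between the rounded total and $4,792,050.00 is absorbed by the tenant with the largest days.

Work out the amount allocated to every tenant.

Sum of days: 84 + 35 + 321 = 440.
Raw shares: Unit G2 914,845.9091; Unit 3A 381,185.7955; Unit PH2 3,496,018.2955.
Rounded to nearest cent: Unit G2 $914,845.91; Unit 3A $381,185.80; Unit PH2 $3,496,018.30. Sum = $4,792,050.01.
Difference $4,792,050.00 − $4,792,050.01 = −$0.01 applied to largest days (Unit PH2): Unit PH2 becomes $3,496,018.29.

Unit G2: $914,845.91 | Unit 3A: $381,185.80 | Unit PH2: $3,496,018.29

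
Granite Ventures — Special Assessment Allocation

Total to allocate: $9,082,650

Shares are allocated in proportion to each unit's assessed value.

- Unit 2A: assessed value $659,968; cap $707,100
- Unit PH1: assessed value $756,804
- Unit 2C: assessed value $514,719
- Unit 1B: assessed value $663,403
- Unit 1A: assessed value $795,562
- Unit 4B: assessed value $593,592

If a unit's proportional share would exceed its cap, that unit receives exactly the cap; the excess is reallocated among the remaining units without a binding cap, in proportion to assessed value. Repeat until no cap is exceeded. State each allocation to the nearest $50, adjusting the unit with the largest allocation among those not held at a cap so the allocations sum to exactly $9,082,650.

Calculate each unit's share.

Unit 2A: $707,100; Unit PH1: $1,906,900; Unit 2C: $1,296,900; Unit 1B: $1,671,550; Unit 1A: $2,004,550; Unit 4B: $1,495,650

Combined assessed value = 3,984,048.
Proportional shares (ignoring caps): Unit 2A 1,504,564.79; Unit PH1 1,725,327.07; Unit 2C 1,173,432.78; Unit 1B 1,512,395.75; Unit 1A 1,813,685.78; Unit 4B 1,353,243.83.
Capped: Unit 2A ($707,100); remaining pool $8,375,550 reallocated over remaining assessed value 3,324,080.
Remaining shares: Unit PH1 1,906,888.44 → $1,906,900; Unit 2C 1,296,916.66 → $1,296,900; Unit 1B 1,671,549.72 → $1,671,550; Unit 1A 2,004,545.41 → $2,004,550; Unit 4B 1,495,649.77 → $1,495,650.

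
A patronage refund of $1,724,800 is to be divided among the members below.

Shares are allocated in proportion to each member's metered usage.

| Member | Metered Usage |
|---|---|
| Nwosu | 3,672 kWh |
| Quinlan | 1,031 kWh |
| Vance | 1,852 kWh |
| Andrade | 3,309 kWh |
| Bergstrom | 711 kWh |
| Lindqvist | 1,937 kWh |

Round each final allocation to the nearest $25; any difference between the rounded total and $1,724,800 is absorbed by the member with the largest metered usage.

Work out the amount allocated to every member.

Combined metered usage = 3,672 + 1,031 + 1,852 + 3,309 + 711 + 1,937 = 12,512.
Pro-rata amounts: Nwosu 506,191.30; Quinlan 142,125.06; Vance 255,301.28; Andrade 456,151.15; Bergstrom 98,012.53; Lindqvist 267,018.67.
After rounding ($25): Nwosu $506,200; Quinlan $142,125; Vance $255,300; Andrade $456,150; Bergstrom $98,025; Lindqvist $267,025. Sum = $1,724,825.
Difference $1,724,800 − $1,724,825 = −$25 applied to largest metered usage (Nwosu): Nwosu becomes $506,175.

Nwosu: $506,175; Quinlan: $142,125; Vance: $255,300; Andrade: $456,150; Bergstrom: $98,025; Lindqvist: $267,025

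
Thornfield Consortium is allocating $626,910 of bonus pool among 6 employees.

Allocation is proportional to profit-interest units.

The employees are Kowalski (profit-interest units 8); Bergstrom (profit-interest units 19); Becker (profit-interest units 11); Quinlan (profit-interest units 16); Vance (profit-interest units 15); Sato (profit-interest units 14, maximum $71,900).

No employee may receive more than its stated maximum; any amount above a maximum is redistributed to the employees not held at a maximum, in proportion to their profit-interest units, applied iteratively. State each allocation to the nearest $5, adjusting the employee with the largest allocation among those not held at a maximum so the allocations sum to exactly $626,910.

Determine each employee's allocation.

Kowalski: $64,350 | Bergstrom: $152,825 | Becker: $88,480 | Quinlan: $128,700 | Vance: $120,655 | Sato: $71,900

Combined profit-interest units = 83.
Pro-rata shares before constraints: Kowalski 60,425.06; Bergstrom 143,509.52; Becker 83,084.46; Quinlan 120,850.12; Vance 113,296.99; Sato 105,743.86.
Cap binds for Sato ($71,900); residual $555,010 reallocated over remaining profit-interest units 69.
Shares after redistribution: Kowalski 64,348.99 → $64,350; Bergstrom 152,828.84 → $152,830; Becker 88,479.86 → $88,480; Quinlan 128,697.97 → $128,700; Vance 120,654.35 → $120,655.
Rounding difference −$5 applied to Bergstrom → $152,825.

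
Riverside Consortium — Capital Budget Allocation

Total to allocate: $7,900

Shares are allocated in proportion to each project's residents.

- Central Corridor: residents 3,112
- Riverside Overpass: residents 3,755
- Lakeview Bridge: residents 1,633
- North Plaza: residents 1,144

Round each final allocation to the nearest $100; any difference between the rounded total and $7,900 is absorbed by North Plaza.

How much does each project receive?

Residents total: 9,644.
Pro-rata amounts: Central Corridor 3,112/9,644 × $7,900 = 2,549.23; Riverside Overpass 3,755/9,644 × $7,900 = 3,075.95; Lakeview Bridge 1,633/9,644 × $7,900 = 1,337.69; North Plaza 1,144/9,644 × $7,900 = 937.12.
At nearest $100: Central Corridor $2,500; Riverside Overpass $3,100; Lakeview Bridge $1,300; North Plaza $900. Sum = $7,800.
Difference $7,900 − $7,800 = +$100 applied to North Plaza: North Plaza becomes $1,000.

Central Corridor: $2,500 | Riverside Overpass: $3,100 | Lakeview Bridge: $1,300 | North Plaza: $1,000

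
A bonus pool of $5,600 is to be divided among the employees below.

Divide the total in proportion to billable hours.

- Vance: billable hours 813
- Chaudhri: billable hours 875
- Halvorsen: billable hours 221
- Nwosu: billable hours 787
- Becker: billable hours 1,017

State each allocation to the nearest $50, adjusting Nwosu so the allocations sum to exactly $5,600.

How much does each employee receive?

Billable hours total: 3,713.
Proportional shares: Vance 813/3,713 × $5,600 = 1,226.18; Chaudhri 875/3,713 × $5,600 = 1,319.69; Halvorsen 221/3,713 × $5,600 = 333.32; Nwosu 787/3,713 × $5,600 = 1,186.96; Becker 1,017/3,713 × $5,600 = 1,533.85.
After rounding ($50): Vance $1,250; Chaudhri $1,300; Halvorsen $350; Nwosu $1,200; Becker $1,550. Sum = $5,650.
Difference $5,600 − $5,650 = −$50 applied to Nwosu: Nwosu becomes $1,150.

Vance: $1,250 · Chaudhri: $1,300 · Halvorsen: $350 · Nwosu: $1,150 · Becker: $1,550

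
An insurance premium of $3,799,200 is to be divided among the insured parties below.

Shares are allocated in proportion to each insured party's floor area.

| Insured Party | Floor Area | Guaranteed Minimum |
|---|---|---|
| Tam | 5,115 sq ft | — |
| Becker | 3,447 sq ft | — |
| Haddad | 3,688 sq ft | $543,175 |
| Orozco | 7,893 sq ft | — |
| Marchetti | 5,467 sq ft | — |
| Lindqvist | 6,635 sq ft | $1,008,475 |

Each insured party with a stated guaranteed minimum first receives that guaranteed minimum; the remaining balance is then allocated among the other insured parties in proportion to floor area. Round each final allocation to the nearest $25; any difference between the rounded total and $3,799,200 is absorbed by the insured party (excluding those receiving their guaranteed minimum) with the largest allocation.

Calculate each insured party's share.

Tam: $524,425; Becker: $353,400; Haddad: $543,175; Orozco: $809,225; Marchetti: $560,500; Lindqvist: $1,008,475

Guaranteed amounts: Haddad $543,175; Lindqvist $1,008,475. Remaining pool $2,247,550.
Remaining pool split over remaining floor area 21,922: Tam 524,414.66 → $524,425; Becker 353,403.20 → $353,400; Orozco 809,228.73 → $809,225; Marchetti 560,503.41 → $560,500.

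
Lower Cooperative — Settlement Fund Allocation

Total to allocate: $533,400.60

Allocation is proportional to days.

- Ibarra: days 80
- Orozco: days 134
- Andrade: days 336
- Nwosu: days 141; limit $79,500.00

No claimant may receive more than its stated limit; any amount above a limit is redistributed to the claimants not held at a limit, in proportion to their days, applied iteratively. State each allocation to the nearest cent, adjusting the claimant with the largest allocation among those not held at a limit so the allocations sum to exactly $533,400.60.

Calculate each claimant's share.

Ibarra: $66,021.91; Orozco: $110,586.69; Andrade: $277,292.00; Nwosu: $79,500.00

Total days = 691.
Proportional shares (ignoring caps): Ibarra 61,754.0492; Orozco 103,438.0324; Andrade 259,367.0067; Nwosu 108,841.5117.
Held at cap: Nwosu ($79,500.00); balance $453,900.60 reallocated over remaining days 550.
Redistributed shares: Ibarra 66,021.9055 → $66,021.91; Orozco 110,586.6916 → $110,586.69; Andrade 277,292.0029 → $277,292.00.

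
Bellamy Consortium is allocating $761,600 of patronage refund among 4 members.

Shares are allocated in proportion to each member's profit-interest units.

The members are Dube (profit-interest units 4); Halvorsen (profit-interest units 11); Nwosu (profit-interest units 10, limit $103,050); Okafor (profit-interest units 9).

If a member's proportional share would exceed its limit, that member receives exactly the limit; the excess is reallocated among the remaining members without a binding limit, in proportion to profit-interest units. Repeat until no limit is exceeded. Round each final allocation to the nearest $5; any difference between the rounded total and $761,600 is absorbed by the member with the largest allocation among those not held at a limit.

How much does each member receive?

Profit-interest units total: 34.
Unconstrained shares: Dube 89,600.00; Halvorsen 246,400.00; Nwosu 224,000.00; Okafor 201,600.00.
Cap binds for Nwosu ($103,050); balance $658,550 reallocated over remaining profit-interest units 24.
Remaining shares: Dube 109,758.33 → $109,760; Halvorsen 301,835.42 → $301,835; Okafor 246,956.25 → $246,955.

Dube: $109,760 · Halvorsen: $301,835 · Nwosu: $103,050 · Okafor: $246,955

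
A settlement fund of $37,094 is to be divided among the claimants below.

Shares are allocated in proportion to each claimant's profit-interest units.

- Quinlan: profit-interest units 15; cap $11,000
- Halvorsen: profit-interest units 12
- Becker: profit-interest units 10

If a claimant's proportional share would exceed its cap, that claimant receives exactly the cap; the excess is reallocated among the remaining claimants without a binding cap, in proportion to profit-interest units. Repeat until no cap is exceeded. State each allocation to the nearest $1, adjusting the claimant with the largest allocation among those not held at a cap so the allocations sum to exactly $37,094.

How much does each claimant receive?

Quinlan: $11,000 | Halvorsen: $14,233 | Becker: $11,861

Combined profit-interest units = 37.
Unconstrained shares: Quinlan 15,038.11; Halvorsen 12,030.49; Becker 10,025.41.
Held at cap: Quinlan ($11,000); residual $26,094 reallocated over remaining profit-interest units 22.
Shares after redistribution: Halvorsen 14,233.09 → $14,233; Becker 11,860.91 → $11,861.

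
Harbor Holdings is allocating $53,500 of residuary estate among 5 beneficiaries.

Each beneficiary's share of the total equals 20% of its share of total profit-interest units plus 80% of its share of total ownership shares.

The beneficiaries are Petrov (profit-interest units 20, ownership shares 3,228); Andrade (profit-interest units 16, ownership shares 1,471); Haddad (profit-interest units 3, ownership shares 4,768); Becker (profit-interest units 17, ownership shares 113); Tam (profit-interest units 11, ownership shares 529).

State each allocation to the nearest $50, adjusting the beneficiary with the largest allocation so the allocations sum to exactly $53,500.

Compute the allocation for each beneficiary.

Petrov: $16,850 · Andrade: $8,800 · Haddad: $20,650 · Becker: $3,200 · Tam: $4,000

Profit-interest units total 67; ownership shares total 10,109.
Combined weights (20% profit-interest units + 80% ownership shares): Petrov 0.3152; Andrade 0.1642; Haddad 0.3863; Becker 0.0597; Tam 0.0747.
Pro-rata amounts: Petrov 16,860.90; Andrade 8,783.22; Haddad 20,666.11; Becker 3,193.35; Tam 3,996.42.
At nearest $50: Petrov $16,850; Andrade $8,800; Haddad $20,650; Becker $3,200; Tam $4,000. Sum = $53,500.
Sum already equals the total — no adjustment.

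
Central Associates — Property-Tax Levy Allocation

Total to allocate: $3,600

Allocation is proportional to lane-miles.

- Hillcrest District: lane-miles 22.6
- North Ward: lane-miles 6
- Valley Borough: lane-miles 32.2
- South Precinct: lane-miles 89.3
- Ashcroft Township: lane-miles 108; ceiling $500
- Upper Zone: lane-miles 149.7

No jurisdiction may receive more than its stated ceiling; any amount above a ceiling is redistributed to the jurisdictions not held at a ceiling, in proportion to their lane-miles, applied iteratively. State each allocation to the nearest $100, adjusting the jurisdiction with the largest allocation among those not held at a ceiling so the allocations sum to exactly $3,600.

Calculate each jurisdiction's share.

Hillcrest District: $200; North Ward: $100; Valley Borough: $300; South Precinct: $900; Ashcroft Township: $500; Upper Zone: $1,600

Sum of lane-miles: 407.8.
Pro-rata shares before constraints: Hillcrest District 199.51; North Ward 52.97; Valley Borough 284.26; South Precinct 788.33; Ashcroft Township 953.41; Upper Zone 1,321.53.
Capped: Ashcroft Township ($500); remaining pool $3,100 reallocated over remaining lane-miles 299.8.
Remaining shares: Hillcrest District 233.69 → $200; North Ward 62.04 → $100; Valley Borough 332.96 → $300; South Precinct 923.38 → $900; Upper Zone 1,547.93 → $1,500.
Rounding difference +$100 applied to Upper Zone → $1,600.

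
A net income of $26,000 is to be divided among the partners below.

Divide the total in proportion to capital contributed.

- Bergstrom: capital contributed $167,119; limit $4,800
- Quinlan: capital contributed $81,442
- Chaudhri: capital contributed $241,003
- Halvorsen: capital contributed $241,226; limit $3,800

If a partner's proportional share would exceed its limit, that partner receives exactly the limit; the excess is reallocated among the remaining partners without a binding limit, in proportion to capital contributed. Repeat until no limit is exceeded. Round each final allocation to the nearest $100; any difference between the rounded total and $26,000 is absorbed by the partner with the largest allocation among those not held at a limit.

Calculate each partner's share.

Combined capital contributed = 730,790.
Pro-rata shares before constraints: Bergstrom 5,945.75; Quinlan 2,897.54; Chaudhri 8,574.39; Halvorsen 8,582.32.
Capped: Bergstrom ($4,800), Halvorsen ($3,800); remaining pool $17,400 reallocated over remaining capital contributed 322,445.
Redistributed shares: Quinlan 4,394.83 → $4,400; Chaudhri 13,005.17 → $13,000.

Bergstrom: $4,800 | Quinlan: $4,400 | Chaudhri: $13,000 | Halvorsen: $3,800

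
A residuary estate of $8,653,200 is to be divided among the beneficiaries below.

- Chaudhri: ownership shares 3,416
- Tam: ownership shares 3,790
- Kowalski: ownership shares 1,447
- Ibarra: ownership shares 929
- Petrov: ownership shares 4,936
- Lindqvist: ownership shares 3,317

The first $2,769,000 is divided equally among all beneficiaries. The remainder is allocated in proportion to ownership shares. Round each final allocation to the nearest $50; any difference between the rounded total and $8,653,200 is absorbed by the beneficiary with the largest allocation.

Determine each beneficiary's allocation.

First tranche $2,769,000 split equally: $461,500 each.
Remainder $5,884,200 by ownership shares (total 17,835): Chaudhri 1,127,021.43 → $1,127,000; Tam 1,250,413.12 → $1,250,400; Kowalski 477,400.47 → $477,400; Ibarra 306,499.68 → $306,500; Petrov 1,628,506.38 → $1,628,500; Lindqvist 1,094,358.92 → $1,094,350.
Rounding difference +$50 on remainder applied to Petrov.
Totals: Chaudhri $461,500 + $1,127,000 = $1,588,500; Tam $461,500 + $1,250,400 = $1,711,900; Kowalski $461,500 + $477,400 = $938,900; Ibarra $461,500 + $306,500 = $768,000; Petrov $461,500 + $1,628,550 = $2,090,050; Lindqvist $461,500 + $1,094,350 = $1,555,850.

Chaudhri: $1,588,500 | Tam: $1,711,900 | Kowalski: $938,900 | Ibarra: $768,000 | Petrov: $2,090,050 | Lindqvist: $1,555,850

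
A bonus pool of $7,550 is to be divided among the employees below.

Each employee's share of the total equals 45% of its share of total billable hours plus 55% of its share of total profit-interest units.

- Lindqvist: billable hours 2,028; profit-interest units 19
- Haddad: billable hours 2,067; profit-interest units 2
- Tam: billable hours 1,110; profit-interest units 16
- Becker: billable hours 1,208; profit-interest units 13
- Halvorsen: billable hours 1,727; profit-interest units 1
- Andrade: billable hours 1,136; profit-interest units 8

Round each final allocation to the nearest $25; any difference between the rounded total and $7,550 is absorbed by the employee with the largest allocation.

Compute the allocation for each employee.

Totals — billable hours 9,276, profit-interest units 59.
Composite weights (45% billable hours + 55% profit-interest units): Lindqvist 0.2755; Haddad 0.1189; Tam 0.2030; Becker 0.1798; Halvorsen 0.0931; Andrade 0.1297.
Pro-rata amounts: Lindqvist 2,080.04; Haddad 897.84; Tam 1,532.66; Becker 1,357.41; Halvorsen 702.93; Andrade 979.13.
After rounding ($25): Lindqvist $2,075; Haddad $900; Tam $1,525; Becker $1,350; Halvorsen $700; Andrade $975. Sum = $7,525.
Difference $7,550 − $7,525 = +$25 applied to largest allocation (Lindqvist): Lindqvist becomes $2,100.

Lindqvist: $2,100 | Haddad: $900 | Tam: $1,525 | Becker: $1,350 | Halvorsen: $700 | Andrade: $975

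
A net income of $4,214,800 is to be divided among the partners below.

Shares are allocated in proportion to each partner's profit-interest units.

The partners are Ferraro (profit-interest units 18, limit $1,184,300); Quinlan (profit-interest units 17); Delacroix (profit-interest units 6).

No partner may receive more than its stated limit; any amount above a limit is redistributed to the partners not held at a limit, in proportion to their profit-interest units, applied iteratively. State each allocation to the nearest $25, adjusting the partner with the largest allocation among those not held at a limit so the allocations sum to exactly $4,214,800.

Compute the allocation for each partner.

Profit-interest units total: 41.
Proportional shares (ignoring caps): Ferraro 1,850,400.00; Quinlan 1,747,600.00; Delacroix 616,800.00.
Held at cap: Ferraro ($1,184,300); residual $3,030,500 reallocated over remaining profit-interest units 23.
Redistributed shares: Quinlan 2,239,934.78 → $2,239,925; Delacroix 790,565.22 → $790,575.

Ferraro: $1,184,300 · Quinlan: $2,239,925 · Delacroix: $790,575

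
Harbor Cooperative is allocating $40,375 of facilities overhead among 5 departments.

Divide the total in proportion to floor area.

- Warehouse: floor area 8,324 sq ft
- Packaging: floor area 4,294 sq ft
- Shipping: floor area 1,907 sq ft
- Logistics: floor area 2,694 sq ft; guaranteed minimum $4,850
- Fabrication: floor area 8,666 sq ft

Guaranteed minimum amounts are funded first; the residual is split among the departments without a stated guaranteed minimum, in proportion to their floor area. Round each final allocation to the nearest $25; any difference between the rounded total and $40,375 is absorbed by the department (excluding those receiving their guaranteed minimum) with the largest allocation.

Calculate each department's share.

Fund the minimums — Logistics $4,850. Balance $35,525.
Balance split over remaining floor area 23,191: Warehouse 12,751.07 → $12,750; Packaging 6,577.74 → $6,575; Shipping 2,921.23 → $2,925; Fabrication 13,274.96 → $13,275.

Warehouse: $12,750 | Packaging: $6,575 | Shipping: $2,925 | Logistics: $4,850 | Fabrication: $13,275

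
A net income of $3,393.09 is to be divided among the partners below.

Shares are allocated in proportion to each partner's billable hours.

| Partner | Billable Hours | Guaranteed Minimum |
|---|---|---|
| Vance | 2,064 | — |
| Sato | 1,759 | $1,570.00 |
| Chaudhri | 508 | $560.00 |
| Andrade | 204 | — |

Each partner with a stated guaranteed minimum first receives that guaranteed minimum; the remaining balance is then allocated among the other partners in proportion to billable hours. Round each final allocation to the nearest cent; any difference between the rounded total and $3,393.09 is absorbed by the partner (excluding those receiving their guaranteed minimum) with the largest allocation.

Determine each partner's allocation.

Guaranteed amounts: Sato $1,570.00; Chaudhri $560.00. Remaining pool $1,263.09.
Remaining pool split over remaining billable hours 2,268: Vance 1,149.4787 → $1,149.48; Andrade 113.6113 → $113.61.

Vance: $1,149.48 | Sato: $1,570.00 | Chaudhri: $560.00 | Andrade: $113.61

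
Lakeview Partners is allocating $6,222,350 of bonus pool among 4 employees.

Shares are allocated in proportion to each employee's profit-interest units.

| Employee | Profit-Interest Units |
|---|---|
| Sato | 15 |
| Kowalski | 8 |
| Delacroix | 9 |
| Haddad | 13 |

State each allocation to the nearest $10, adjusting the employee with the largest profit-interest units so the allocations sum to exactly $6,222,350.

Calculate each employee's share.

Profit-interest units total: 45.
Unrounded shares: Sato 15/45 × $6,222,350 = 2,074,116.67; Kowalski 8/45 × $6,222,350 = 1,106,195.56; Delacroix 9/45 × $6,222,350 = 1,244,470.00; Haddad 13/45 × $6,222,350 = 1,797,567.78.
After rounding ($10): Sato $2,074,120; Kowalski $1,106,200; Delacroix $1,244,470; Haddad $1,797,570. Sum = $6,222,360.
Difference $6,222,350 − $6,222,360 = −$10 applied to largest profit-interest units (Sato): Sato becomes $2,074,110.

Sato: $2,074,110; Kowalski: $1,106,200; Delacroix: $1,244,470; Haddad: $1,797,570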